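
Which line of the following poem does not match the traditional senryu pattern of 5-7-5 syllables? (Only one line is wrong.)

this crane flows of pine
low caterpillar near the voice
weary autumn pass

Line 2

Line 1: this(1) + crane(1) + flows(1) + of(1) + pine(1) = 5 ✓
Line 2: low(1) + caterpillar(4) + near(1) + the(1) + voice(1) = 8 (expected 7)
Line 3: weary(2) + autumn(2) + pass(1) = 5 ✓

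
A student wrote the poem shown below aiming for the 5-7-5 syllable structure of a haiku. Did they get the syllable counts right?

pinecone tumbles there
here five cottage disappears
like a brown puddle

Line 1: pinecone (2), tumbles (2), there (1) → 5 ✓
Line 2: here (1), five (1), cottage (2), disappears (3) → 7 ✓
Line 3: like (1), a (1), brown (1), puddle (2) → 5 ✓

Yes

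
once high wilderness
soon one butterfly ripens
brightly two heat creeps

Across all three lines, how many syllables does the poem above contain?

17

Line 1: "once high wilderness": 1+1+3 = 5
Line 2: "soon one butterfly ripens": 1+1+3+2 = 7
Line 3: "brightly two heat creeps": 2+1+1+1 = 5
Total: 5 + 7 + 5 = 17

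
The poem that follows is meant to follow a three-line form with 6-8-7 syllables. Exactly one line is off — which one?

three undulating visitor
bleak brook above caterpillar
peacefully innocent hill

Line 1: "three undulating visitor": 1+4+3 = 8 (expected 6)
Line 2: "bleak brook above caterpillar": 1+1+2+4 = 8 ✓
Line 3: "peacefully innocent hill": 3+3+1 = 7 ✓

The first line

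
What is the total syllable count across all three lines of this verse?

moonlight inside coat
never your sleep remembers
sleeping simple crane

17

Line 1: moonlight(2) + inside(2) + coat(1) = 5
Line 2: never(2) + your(1) + sleep(1) + remembers(3) = 7
Line 3: sleeping(2) + simple(2) + crane(1) = 5
Total: 5 + 7 + 5 = 17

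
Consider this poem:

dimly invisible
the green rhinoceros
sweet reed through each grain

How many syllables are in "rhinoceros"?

4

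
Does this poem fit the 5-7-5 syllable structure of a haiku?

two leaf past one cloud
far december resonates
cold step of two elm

Yes

Line 1: two (1), leaf (1), past (1), one (1), cloud (1) → 5 ✓
Line 2: far (1), december (3), resonates (3) → 7 ✓
Line 3: cold (1), step (1), of (1), two (1), elm (1) → 5 ✓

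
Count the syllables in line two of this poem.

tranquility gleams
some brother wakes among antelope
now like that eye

9

Line two: "some brother wakes among antelope": 1+2+1+2+3 = 9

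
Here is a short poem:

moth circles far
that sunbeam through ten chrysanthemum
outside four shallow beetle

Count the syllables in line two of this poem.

9

Line two: that (1), sunbeam (2), through (1), ten (1), chrysanthemum (4) → 9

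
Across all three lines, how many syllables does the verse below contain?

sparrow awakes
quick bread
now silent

9

Line 1: sparrow (2), awakes (2) → 4
Line 2: quick (1), bread (1) → 2
Line 3: now (1), silent (2) → 3
Total: 4 + 2 + 3 = 9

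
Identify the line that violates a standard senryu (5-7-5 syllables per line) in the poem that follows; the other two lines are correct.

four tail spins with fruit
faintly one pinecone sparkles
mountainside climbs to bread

Line 3

Line 1: four (1), tail (1), spins (1), with (1), fruit (1) → 5 ✓
Line 2: faintly (2), one (1), pinecone (2), sparkles (2) → 7 ✓
Line 3: mountainside (3), climbs (1), to (1), bread (1) → 6 (expected 5)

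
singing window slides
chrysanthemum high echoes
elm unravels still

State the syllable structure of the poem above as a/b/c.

5/7/5

Line 1: singing(2) + window(2) + slides(1) = 5
Line 2: chrysanthemum(4) + high(1) + echoes(2) = 7
Line 3: elm(1) + unravels(3) + still(1) = 5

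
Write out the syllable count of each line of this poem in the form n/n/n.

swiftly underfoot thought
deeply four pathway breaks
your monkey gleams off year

6/6/6

Line 1: "swiftly underfoot thought": 2+3+1 = 6
Line 2: "deeply four pathway breaks": 2+1+2+1 = 6
Line 3: "your monkey gleams off year": 1+2+1+1+1 = 6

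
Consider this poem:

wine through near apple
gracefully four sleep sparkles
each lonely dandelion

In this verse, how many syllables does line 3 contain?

7

Line 3: "each lonely dandelion": 1+2+4 = 7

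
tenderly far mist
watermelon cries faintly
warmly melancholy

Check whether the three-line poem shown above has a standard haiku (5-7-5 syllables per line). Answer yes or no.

No

Line 1: tenderly(3) + far(1) + mist(1) = 5 ✓
Line 2: watermelon(4) + cries(1) + faintly(2) = 7 ✓
Line 3: warmly(2) + melancholy(4) = 6 (expected 5)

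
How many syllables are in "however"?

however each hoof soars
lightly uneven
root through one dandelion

3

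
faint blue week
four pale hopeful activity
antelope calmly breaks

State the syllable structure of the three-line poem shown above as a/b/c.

3/8/6

Line 1: faint (1), blue (1), week (1) → 3
Line 2: four (1), pale (1), hopeful (2), activity (4) → 8
Line 3: antelope (3), calmly (2), breaks (1) → 6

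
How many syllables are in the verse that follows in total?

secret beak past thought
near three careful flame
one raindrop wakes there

Line 1: secret(2) + beak(1) + past(1) + thought(1) = 5
Line 2: near(1) + three(1) + careful(2) + flame(1) = 5
Line 3: one(1) + raindrop(2) + wakes(1) + there(1) = 5
Total: 5 + 5 + 5 = 15

15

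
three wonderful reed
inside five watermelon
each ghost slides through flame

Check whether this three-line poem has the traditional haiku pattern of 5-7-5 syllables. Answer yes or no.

Line 1: "three wonderful reed": 1+3+1 = 5 ✓
Line 2: "inside five watermelon": 2+1+4 = 7 ✓
Line 3: "each ghost slides through flame": 1+1+1+1+1 = 5 ✓

Yes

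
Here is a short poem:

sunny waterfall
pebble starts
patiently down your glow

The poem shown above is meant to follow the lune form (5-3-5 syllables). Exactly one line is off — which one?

Line 3

Line 1: "sunny waterfall": 2+3 = 5 ✓
Line 2: "pebble starts": 2+1 = 3 ✓
Line 3: "patiently down your glow": 3+1+1+1 = 6 (expected 5)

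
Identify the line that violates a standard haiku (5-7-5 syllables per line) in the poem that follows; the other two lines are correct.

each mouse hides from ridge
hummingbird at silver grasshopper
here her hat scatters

Line 1: each(1) + mouse(1) + hides(1) + from(1) + ridge(1) = 5 ✓
Line 2: hummingbird(3) + at(1) + silver(2) + grasshopper(3) = 9 (expected 7)
Line 3: here(1) + her(1) + hat(1) + scatters(2) = 5 ✓

Line 2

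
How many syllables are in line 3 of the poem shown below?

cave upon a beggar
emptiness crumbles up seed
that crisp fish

3

Line 3: that(1) + crisp(1) + fish(1) = 3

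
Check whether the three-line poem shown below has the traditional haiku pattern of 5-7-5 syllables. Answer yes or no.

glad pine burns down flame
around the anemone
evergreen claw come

Line 1: glad(1) + pine(1) + burns(1) + down(1) + flame(1) = 5 ✓
Line 2: around(2) + the(1) + anemone(4) = 7 ✓
Line 3: evergreen(3) + claw(1) + come(1) = 5 ✓

Yes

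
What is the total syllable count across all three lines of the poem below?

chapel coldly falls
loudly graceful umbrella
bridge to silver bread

17

Line 1: chapel(2) + coldly(2) + falls(1) = 5
Line 2: loudly(2) + graceful(2) + umbrella(3) = 7
Line 3: bridge(1) + to(1) + silver(2) + bread(1) = 5
Total: 5 + 7 + 5 = 17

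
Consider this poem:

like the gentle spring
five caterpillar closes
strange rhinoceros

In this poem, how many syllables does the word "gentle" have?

"gentle" has 2 syllables.

2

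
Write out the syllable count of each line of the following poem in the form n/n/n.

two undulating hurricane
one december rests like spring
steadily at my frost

Line 1: two (1), undulating (4), hurricane (3) → 8
Line 2: one (1), december (3), rests (1), like (1), spring (1) → 7
Line 3: steadily (3), at (1), my (1), frost (1) → 6

8/7/6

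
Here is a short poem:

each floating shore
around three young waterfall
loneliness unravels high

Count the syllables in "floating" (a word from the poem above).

2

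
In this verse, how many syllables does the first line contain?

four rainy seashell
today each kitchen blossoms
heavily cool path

The first line: four(1) + rainy(2) + seashell(2) = 5

5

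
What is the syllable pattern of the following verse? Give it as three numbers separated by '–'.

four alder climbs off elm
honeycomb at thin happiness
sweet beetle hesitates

6–8–6

Line 1: four(1) + alder(2) + climbs(1) + off(1) + elm(1) = 6
Line 2: honeycomb(3) + at(1) + thin(1) + happiness(3) = 8
Line 3: sweet(1) + beetle(2) + hesitates(3) = 6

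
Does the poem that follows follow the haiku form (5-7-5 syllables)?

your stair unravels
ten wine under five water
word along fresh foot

Yes

Line 1: your (1), stair (1), unravels (3) → 5 ✓
Line 2: ten (1), wine (1), under (2), five (1), water (2) → 7 ✓
Line 3: word (1), along (2), fresh (1), foot (1) → 5 ✓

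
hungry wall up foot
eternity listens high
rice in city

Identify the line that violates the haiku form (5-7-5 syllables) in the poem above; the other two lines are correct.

Line 1: hungry (2), wall (1), up (1), foot (1) → 5 ✓
Line 2: eternity (4), listens (2), high (1) → 7 ✓
Line 3: rice (1), in (1), city (2) → 4 (expected 5)

Line 3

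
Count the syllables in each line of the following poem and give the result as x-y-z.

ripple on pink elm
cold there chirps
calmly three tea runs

Line 1: ripple(2) + on(1) + pink(1) + elm(1) = 5
Line 2: cold(1) + there(1) + chirps(1) = 3
Line 3: calmly(2) + three(1) + tea(1) + runs(1) = 5

5-3-5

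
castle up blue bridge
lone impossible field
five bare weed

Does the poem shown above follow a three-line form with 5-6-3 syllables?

Line 1: castle(2) + up(1) + blue(1) + bridge(1) = 5 ✓
Line 2: lone(1) + impossible(4) + field(1) = 6 ✓
Line 3: five(1) + bare(1) + weed(1) = 3 ✓

Yes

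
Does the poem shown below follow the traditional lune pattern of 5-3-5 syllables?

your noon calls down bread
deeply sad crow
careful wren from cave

Line 1: your(1) + noon(1) + calls(1) + down(1) + bread(1) = 5 ✓
Line 2: deeply(2) + sad(1) + crow(1) = 4 (expected 3)
Line 3: careful(2) + wren(1) + from(1) + cave(1) = 5 ✓

No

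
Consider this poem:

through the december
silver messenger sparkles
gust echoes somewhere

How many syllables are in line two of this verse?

Line two: silver(2) + messenger(3) + sparkles(2) = 7

7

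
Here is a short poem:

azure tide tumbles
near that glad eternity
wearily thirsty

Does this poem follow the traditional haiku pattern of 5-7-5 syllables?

Line 1: azure (2), tide (1), tumbles (2) → 5 ✓
Line 2: near (1), that (1), glad (1), eternity (4) → 7 ✓
Line 3: wearily (3), thirsty (2) → 5 ✓

Yes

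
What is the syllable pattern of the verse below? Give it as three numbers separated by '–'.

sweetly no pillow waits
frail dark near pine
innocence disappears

6–4–6

Line 1: "sweetly no pillow waits": 2+1+2+1 = 6
Line 2: "frail dark near pine": 1+1+1+1 = 4
Line 3: "innocence disappears": 3+3 = 6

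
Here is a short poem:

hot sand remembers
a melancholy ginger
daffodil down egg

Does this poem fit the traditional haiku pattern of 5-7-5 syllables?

Line 1: hot (1), sand (1), remembers (3) → 5 ✓
Line 2: a (1), melancholy (4), ginger (2) → 7 ✓
Line 3: daffodil (3), down (1), egg (1) → 5 ✓

Yes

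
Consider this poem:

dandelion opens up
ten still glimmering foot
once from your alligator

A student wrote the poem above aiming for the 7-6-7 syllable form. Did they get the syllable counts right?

Line 1: dandelion (4), opens (2), up (1) → 7 ✓
Line 2: ten (1), still (1), glimmering (3), foot (1) → 6 ✓
Line 3: once (1), from (1), your (1), alligator (4) → 7 ✓

Yes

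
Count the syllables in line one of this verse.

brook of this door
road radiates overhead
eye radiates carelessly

4

Line one: brook(1) + of(1) + this(1) + door(1) = 4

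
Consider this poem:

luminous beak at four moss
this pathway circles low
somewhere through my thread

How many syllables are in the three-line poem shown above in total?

18

Line 1: "luminous beak at four moss": 3+1+1+1+1 = 7
Line 2: "this pathway circles low": 1+2+2+1 = 6
Line 3: "somewhere through my thread": 2+1+1+1 = 5
Total: 7 + 6 + 5 = 18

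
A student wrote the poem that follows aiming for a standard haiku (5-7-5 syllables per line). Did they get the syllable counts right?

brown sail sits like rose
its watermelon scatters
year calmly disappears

Line 1: brown (1), sail (1), sits (1), like (1), rose (1) → 5 ✓
Line 2: its (1), watermelon (4), scatters (2) → 7 ✓
Line 3: year (1), calmly (2), disappears (3) → 6 (expected 5)

No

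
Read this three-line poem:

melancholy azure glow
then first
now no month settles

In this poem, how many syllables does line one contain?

7

Line one: "melancholy azure glow": 4+2+1 = 7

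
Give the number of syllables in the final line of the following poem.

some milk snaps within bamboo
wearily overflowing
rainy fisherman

5

The final line: rainy (2), fisherman (3) → 5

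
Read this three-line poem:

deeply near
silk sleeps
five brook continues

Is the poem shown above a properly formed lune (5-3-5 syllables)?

Line 1: deeply (2), near (1) → 3 (expected 5)
Line 2: silk (1), sleeps (1) → 2 (expected 3)
Line 3: five (1), brook (1), continues (3) → 5 ✓

No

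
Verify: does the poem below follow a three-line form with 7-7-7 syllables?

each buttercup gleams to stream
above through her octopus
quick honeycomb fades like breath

Line 1: each(1) + buttercup(3) + gleams(1) + to(1) + stream(1) = 7 ✓
Line 2: above(2) + through(1) + her(1) + octopus(3) = 7 ✓
Line 3: quick(1) + honeycomb(3) + fades(1) + like(1) + breath(1) = 7 ✓

Yes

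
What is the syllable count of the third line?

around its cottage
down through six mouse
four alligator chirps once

The third line: "four alligator chirps once": 1+4+1+1 = 7

7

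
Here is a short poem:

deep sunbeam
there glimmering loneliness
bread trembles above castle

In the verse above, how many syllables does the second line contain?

7

The second line: there(1) + glimmering(3) + loneliness(3) = 7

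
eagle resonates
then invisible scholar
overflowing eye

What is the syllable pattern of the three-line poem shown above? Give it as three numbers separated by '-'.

Line 1: "eagle resonates": 2+3 = 5
Line 2: "then invisible scholar": 1+4+2 = 7
Line 3: "overflowing eye": 4+1 = 5

5-7-5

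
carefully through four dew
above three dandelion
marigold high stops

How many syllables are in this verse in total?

Line 1: carefully(3) + through(1) + four(1) + dew(1) = 6
Line 2: above(2) + three(1) + dandelion(4) = 7
Line 3: marigold(3) + high(1) + stops(1) = 5
Total: 6 + 7 + 5 = 18

18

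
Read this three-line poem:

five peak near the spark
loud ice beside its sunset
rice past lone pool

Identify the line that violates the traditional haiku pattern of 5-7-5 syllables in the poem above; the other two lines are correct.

Line 1: five (1), peak (1), near (1), the (1), spark (1) → 5 ✓
Line 2: loud (1), ice (1), beside (2), its (1), sunset (2) → 7 ✓
Line 3: rice (1), past (1), lone (1), pool (1) → 4 (expected 5)

The third line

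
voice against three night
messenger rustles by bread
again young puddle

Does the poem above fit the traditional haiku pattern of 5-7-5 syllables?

Line 1: voice (1), against (2), three (1), night (1) → 5 ✓
Line 2: messenger (3), rustles (2), by (1), bread (1) → 7 ✓
Line 3: again (2), young (1), puddle (2) → 5 ✓

Yes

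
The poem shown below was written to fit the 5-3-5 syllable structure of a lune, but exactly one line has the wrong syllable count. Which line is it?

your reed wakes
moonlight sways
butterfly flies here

Line 1

Line 1: "your reed wakes": 1+1+1 = 3 (expected 5)
Line 2: "moonlight sways": 2+1 = 3 ✓
Line 3: "butterfly flies here": 3+1+1 = 5 ✓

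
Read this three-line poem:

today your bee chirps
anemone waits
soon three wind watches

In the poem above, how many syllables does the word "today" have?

2

"today" has 2 syllables.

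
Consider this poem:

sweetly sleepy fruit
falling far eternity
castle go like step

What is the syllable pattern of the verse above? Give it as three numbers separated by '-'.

Line 1: sweetly(2) + sleepy(2) + fruit(1) = 5
Line 2: falling(2) + far(1) + eternity(4) = 7
Line 3: castle(2) + go(1) + like(1) + step(1) = 5

5-7-5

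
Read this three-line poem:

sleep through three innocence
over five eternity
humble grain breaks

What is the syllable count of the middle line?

7

The middle line: over(2) + five(1) + eternity(4) = 7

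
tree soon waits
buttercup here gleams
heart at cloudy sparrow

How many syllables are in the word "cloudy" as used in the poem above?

"cloudy" has 2 syllables.

2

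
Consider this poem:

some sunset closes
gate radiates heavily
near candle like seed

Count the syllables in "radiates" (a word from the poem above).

"radiates" has 3 syllables.

3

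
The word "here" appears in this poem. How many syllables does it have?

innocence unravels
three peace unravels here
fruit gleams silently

1

"here" has 1 syllable.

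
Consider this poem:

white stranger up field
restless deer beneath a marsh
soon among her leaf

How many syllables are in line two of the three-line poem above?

7

Line two: restless (2), deer (1), beneath (2), a (1), marsh (1) → 7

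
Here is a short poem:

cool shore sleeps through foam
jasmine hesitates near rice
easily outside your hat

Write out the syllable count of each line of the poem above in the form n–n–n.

Line 1: "cool shore sleeps through foam": 1+1+1+1+1 = 5
Line 2: "jasmine hesitates near rice": 2+3+1+1 = 7
Line 3: "easily outside your hat": 3+2+1+1 = 7

5–7–7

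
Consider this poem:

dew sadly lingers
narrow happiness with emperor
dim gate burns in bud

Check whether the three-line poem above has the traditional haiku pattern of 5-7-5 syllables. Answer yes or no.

Line 1: dew (1), sadly (2), lingers (2) → 5 ✓
Line 2: narrow (2), happiness (3), with (1), emperor (3) → 9 (expected 7)
Line 3: dim (1), gate (1), burns (1), in (1), bud (1) → 5 ✓

No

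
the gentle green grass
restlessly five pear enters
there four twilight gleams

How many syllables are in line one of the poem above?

Line one: the(1) + gentle(2) + green(1) + grass(1) = 5

5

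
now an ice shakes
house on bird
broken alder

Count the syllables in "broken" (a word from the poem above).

2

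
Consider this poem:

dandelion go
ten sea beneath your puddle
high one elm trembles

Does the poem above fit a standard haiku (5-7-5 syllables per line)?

Yes

Line 1: dandelion (4), go (1) → 5 ✓
Line 2: ten (1), sea (1), beneath (2), your (1), puddle (2) → 7 ✓
Line 3: high (1), one (1), elm (1), trembles (2) → 5 ✓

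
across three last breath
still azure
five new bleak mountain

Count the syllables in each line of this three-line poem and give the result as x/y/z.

Line 1: "across three last breath": 2+1+1+1 = 5
Line 2: "still azure": 1+2 = 3
Line 3: "five new bleak mountain": 1+1+1+2 = 5

5/3/5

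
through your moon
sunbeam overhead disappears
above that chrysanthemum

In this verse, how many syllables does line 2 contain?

8

Line 2: sunbeam (2), overhead (3), disappears (3) → 8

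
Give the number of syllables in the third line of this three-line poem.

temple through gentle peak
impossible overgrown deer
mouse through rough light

4

The third line: mouse(1) + through(1) + rough(1) + light(1) = 4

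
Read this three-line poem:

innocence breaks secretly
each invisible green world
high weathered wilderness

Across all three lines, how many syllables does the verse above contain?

Line 1: innocence (3), breaks (1), secretly (3) → 7
Line 2: each (1), invisible (4), green (1), world (1) → 7
Line 3: high (1), weathered (2), wilderness (3) → 6
Total: 7 + 7 + 6 = 20

20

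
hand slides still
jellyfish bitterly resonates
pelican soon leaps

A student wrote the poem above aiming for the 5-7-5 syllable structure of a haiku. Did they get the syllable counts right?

No

Line 1: hand(1) + slides(1) + still(1) = 3 (expected 5)
Line 2: jellyfish(3) + bitterly(3) + resonates(3) = 9 (expected 7)
Line 3: pelican(3) + soon(1) + leaps(1) = 5 ✓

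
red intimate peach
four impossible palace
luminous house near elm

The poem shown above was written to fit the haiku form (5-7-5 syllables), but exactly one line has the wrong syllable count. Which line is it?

The third line

Line 1: "red intimate peach": 1+3+1 = 5 ✓
Line 2: "four impossible palace": 1+4+2 = 7 ✓
Line 3: "luminous house near elm": 3+1+1+1 = 6 (expected 5)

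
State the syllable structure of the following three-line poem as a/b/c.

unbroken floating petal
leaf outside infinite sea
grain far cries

Line 1: "unbroken floating petal": 3+2+2 = 7
Line 2: "leaf outside infinite sea": 1+2+3+1 = 7
Line 3: "grain far cries": 1+1+1 = 3

7/7/3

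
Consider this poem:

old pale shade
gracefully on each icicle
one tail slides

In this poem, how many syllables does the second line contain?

The second line: gracefully (3), on (1), each (1), icicle (3) → 8

8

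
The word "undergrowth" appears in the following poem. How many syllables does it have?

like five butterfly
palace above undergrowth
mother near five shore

"undergrowth" has 3 syllables.

3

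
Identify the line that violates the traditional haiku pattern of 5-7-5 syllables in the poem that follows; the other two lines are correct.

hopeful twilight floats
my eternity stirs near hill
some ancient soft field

The second line

Line 1: "hopeful twilight floats": 2+2+1 = 5 ✓
Line 2: "my eternity stirs near hill": 1+4+1+1+1 = 8 (expected 7)
Line 3: "some ancient soft field": 1+2+1+1 = 5 ✓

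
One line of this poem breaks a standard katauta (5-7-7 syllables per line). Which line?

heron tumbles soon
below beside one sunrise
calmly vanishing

Line 1: heron (2), tumbles (2), soon (1) → 5 ✓
Line 2: below (2), beside (2), one (1), sunrise (2) → 7 ✓
Line 3: calmly (2), vanishing (3) → 5 (expected 7)

The third line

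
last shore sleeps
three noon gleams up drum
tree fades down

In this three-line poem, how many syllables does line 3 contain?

Line 3: tree (1), fades (1), down (1) → 3

3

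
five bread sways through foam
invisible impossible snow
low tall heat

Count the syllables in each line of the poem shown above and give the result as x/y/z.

5/9/3

Line 1: "five bread sways through foam": 1+1+1+1+1 = 5
Line 2: "invisible impossible snow": 4+4+1 = 9
Line 3: "low tall heat": 1+1+1 = 3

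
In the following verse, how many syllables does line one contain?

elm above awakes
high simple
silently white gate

Line one: elm (1), above (2), awakes (2) → 5

5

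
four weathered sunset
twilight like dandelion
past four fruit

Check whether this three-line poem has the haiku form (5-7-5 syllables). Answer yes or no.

Line 1: four (1), weathered (2), sunset (2) → 5 ✓
Line 2: twilight (2), like (1), dandelion (4) → 7 ✓
Line 3: past (1), four (1), fruit (1) → 3 (expected 5)

No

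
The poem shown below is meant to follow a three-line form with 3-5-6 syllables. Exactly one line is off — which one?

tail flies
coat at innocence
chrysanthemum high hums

Line 1

Line 1: tail(1) + flies(1) = 2 (expected 3)
Line 2: coat(1) + at(1) + innocence(3) = 5 ✓
Line 3: chrysanthemum(4) + high(1) + hums(1) = 6 ✓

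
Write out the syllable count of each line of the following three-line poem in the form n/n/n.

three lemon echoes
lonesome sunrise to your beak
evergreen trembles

Line 1: "three lemon echoes": 1+2+2 = 5
Line 2: "lonesome sunrise to your beak": 2+2+1+1+1 = 7
Line 3: "evergreen trembles": 3+2 = 5

5/7/5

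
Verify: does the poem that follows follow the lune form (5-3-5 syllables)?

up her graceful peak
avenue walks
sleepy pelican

No

Line 1: "up her graceful peak": 1+1+2+1 = 5 ✓
Line 2: "avenue walks": 3+1 = 4 (expected 3)
Line 3: "sleepy pelican": 2+3 = 5 ✓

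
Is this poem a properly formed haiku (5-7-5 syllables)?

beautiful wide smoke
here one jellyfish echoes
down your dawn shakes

No

Line 1: beautiful (3), wide (1), smoke (1) → 5 ✓
Line 2: here (1), one (1), jellyfish (3), echoes (2) → 7 ✓
Line 3: down (1), your (1), dawn (1), shakes (1) → 4 (expected 5)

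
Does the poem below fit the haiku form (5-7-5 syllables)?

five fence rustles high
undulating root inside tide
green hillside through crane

Line 1: "five fence rustles high": 1+1+2+1 = 5 ✓
Line 2: "undulating root inside tide": 4+1+2+1 = 8 (expected 7)
Line 3: "green hillside through crane": 1+2+1+1 = 5 ✓

No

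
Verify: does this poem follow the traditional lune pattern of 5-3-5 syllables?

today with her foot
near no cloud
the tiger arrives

Line 1: today (2), with (1), her (1), foot (1) → 5 ✓
Line 2: near (1), no (1), cloud (1) → 3 ✓
Line 3: the (1), tiger (2), arrives (2) → 5 ✓

Yes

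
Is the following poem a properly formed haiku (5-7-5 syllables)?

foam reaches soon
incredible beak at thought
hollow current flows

No

Line 1: "foam reaches soon": 1+2+1 = 4 (expected 5)
Line 2: "incredible beak at thought": 4+1+1+1 = 7 ✓
Line 3: "hollow current flows": 2+2+1 = 5 ✓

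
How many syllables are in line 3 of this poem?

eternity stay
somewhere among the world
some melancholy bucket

7

Line 3: "some melancholy bucket": 1+4+2 = 7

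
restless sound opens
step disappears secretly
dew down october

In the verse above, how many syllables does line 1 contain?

5

Line 1: "restless sound opens": 2+1+2 = 5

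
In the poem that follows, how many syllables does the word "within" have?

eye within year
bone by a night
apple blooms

2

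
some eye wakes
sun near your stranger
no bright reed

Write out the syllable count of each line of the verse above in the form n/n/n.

Line 1: "some eye wakes": 1+1+1 = 3
Line 2: "sun near your stranger": 1+1+1+2 = 5
Line 3: "no bright reed": 1+1+1 = 3

3/5/3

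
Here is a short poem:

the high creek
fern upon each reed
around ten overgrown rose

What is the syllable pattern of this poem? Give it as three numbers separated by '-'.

3-5-7

Line 1: the (1), high (1), creek (1) → 3
Line 2: fern (1), upon (2), each (1), reed (1) → 5
Line 3: around (2), ten (1), overgrown (3), rose (1) → 7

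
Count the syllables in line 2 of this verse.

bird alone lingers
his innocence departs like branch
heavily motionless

Line 2: his (1), innocence (3), departs (2), like (1), branch (1) → 8

8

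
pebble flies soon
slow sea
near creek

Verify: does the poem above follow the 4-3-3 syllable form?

Line 1: "pebble flies soon": 2+1+1 = 4 ✓
Line 2: "slow sea": 1+1 = 2 (expected 3)
Line 3: "near creek": 1+1 = 2 (expected 3)

No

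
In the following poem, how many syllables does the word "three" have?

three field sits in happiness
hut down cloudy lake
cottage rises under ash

1

"three" has 1 syllable.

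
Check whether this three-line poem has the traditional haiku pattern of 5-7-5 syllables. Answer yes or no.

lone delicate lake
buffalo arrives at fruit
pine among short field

Line 1: "lone delicate lake": 1+3+1 = 5 ✓
Line 2: "buffalo arrives at fruit": 3+2+1+1 = 7 ✓
Line 3: "pine among short field": 1+2+1+1 = 5 ✓

Yes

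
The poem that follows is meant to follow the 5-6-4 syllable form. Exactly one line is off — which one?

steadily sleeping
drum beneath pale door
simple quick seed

Line 1: "steadily sleeping": 3+2 = 5 ✓
Line 2: "drum beneath pale door": 1+2+1+1 = 5 (expected 6)
Line 3: "simple quick seed": 2+1+1 = 4 ✓

Line 2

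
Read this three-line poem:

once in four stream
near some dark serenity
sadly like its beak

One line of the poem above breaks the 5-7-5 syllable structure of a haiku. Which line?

Line 1

Line 1: "once in four stream": 1+1+1+1 = 4 (expected 5)
Line 2: "near some dark serenity": 1+1+1+4 = 7 ✓
Line 3: "sadly like its beak": 2+1+1+1 = 5 ✓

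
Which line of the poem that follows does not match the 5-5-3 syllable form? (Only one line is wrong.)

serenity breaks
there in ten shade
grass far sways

Line 1: "serenity breaks": 4+1 = 5 ✓
Line 2: "there in ten shade": 1+1+1+1 = 4 (expected 5)
Line 3: "grass far sways": 1+1+1 = 3 ✓

Line 2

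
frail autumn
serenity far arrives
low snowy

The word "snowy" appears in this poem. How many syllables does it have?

2

"snowy" has 2 syllables.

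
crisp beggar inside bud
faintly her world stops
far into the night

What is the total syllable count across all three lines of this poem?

Line 1: crisp (1), beggar (2), inside (2), bud (1) → 6
Line 2: faintly (2), her (1), world (1), stops (1) → 5
Line 3: far (1), into (2), the (1), night (1) → 5
Total: 6 + 5 + 5 = 16

16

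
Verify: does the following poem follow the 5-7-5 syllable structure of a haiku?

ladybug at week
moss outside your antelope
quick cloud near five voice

Yes

Line 1: ladybug(3) + at(1) + week(1) = 5 ✓
Line 2: moss(1) + outside(2) + your(1) + antelope(3) = 7 ✓
Line 3: quick(1) + cloud(1) + near(1) + five(1) + voice(1) = 5 ✓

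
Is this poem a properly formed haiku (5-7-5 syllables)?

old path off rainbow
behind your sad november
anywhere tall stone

Line 1: "old path off rainbow": 1+1+1+2 = 5 ✓
Line 2: "behind your sad november": 2+1+1+3 = 7 ✓
Line 3: "anywhere tall stone": 3+1+1 = 5 ✓

Yes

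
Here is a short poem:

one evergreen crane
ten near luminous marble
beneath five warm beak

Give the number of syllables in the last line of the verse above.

The last line: beneath (2), five (1), warm (1), beak (1) → 5

5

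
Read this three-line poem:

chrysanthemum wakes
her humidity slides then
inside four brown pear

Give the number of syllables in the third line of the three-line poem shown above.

The third line: "inside four brown pear": 2+1+1+1 = 5

5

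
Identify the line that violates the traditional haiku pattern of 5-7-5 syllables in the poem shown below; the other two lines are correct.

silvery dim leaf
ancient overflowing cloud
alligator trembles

Line 1: "silvery dim leaf": 3+1+1 = 5 ✓
Line 2: "ancient overflowing cloud": 2+4+1 = 7 ✓
Line 3: "alligator trembles": 4+2 = 6 (expected 5)

The third line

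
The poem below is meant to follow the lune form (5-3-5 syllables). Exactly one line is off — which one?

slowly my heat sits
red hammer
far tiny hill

Line 1: "slowly my heat sits": 2+1+1+1 = 5 ✓
Line 2: "red hammer": 1+2 = 3 ✓
Line 3: "far tiny hill": 1+2+1 = 4 (expected 5)

The third line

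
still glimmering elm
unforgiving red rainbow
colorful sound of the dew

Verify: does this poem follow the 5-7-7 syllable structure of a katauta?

Line 1: still (1), glimmering (3), elm (1) → 5 ✓
Line 2: unforgiving (4), red (1), rainbow (2) → 7 ✓
Line 3: colorful (3), sound (1), of (1), the (1), dew (1) → 7 ✓

Yes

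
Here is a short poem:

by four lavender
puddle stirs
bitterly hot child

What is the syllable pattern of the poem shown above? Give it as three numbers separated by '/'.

Line 1: "by four lavender": 1+1+3 = 5
Line 2: "puddle stirs": 2+1 = 3
Line 3: "bitterly hot child": 3+1+1 = 5

5/3/5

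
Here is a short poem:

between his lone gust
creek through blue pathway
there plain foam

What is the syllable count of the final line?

3

The final line: there(1) + plain(1) + foam(1) = 3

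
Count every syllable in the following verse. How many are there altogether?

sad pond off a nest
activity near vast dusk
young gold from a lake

17

Line 1: sad(1) + pond(1) + off(1) + a(1) + nest(1) = 5
Line 2: activity(4) + near(1) + vast(1) + dusk(1) = 7
Line 3: young(1) + gold(1) + from(1) + a(1) + lake(1) = 5
Total: 5 + 7 + 5 = 17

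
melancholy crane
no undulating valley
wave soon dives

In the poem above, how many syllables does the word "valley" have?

"valley" has 2 syllables.

2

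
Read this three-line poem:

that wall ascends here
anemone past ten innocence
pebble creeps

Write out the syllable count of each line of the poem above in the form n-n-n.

5-9-3

Line 1: that (1), wall (1), ascends (2), here (1) → 5
Line 2: anemone (4), past (1), ten (1), innocence (3) → 9
Line 3: pebble (2), creeps (1) → 3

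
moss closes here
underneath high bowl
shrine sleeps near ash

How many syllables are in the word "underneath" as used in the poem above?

3

"underneath" has 3 syllables.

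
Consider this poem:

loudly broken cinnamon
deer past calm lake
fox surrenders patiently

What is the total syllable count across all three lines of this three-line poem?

18

Line 1: loudly(2) + broken(2) + cinnamon(3) = 7
Line 2: deer(1) + past(1) + calm(1) + lake(1) = 4
Line 3: fox(1) + surrenders(3) + patiently(3) = 7
Total: 7 + 4 + 7 = 18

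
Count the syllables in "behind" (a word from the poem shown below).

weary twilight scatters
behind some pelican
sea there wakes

"behind" has 2 syllables.

2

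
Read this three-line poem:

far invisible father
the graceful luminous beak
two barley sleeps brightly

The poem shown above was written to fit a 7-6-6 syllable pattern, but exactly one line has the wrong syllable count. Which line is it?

Line 1: far (1), invisible (4), father (2) → 7 ✓
Line 2: the (1), graceful (2), luminous (3), beak (1) → 7 (expected 6)
Line 3: two (1), barley (2), sleeps (1), brightly (2) → 6 ✓

The second line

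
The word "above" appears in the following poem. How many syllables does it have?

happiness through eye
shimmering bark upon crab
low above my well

2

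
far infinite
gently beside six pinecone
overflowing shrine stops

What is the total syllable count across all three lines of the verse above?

17

Line 1: "far infinite": 1+3 = 4
Line 2: "gently beside six pinecone": 2+2+1+2 = 7
Line 3: "overflowing shrine stops": 4+1+1 = 6
Total: 4 + 7 + 6 = 17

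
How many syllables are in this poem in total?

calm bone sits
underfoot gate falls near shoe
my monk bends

13

Line 1: calm(1) + bone(1) + sits(1) = 3
Line 2: underfoot(3) + gate(1) + falls(1) + near(1) + shoe(1) = 7
Line 3: my(1) + monk(1) + bends(1) = 3
Total: 3 + 7 + 3 = 13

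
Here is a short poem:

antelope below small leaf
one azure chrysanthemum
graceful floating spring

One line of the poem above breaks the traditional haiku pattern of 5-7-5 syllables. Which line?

Line 1: "antelope below small leaf": 3+2+1+1 = 7 (expected 5)
Line 2: "one azure chrysanthemum": 1+2+4 = 7 ✓
Line 3: "graceful floating spring": 2+2+1 = 5 ✓

The first line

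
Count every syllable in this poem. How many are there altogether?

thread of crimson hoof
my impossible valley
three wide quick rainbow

Line 1: thread(1) + of(1) + crimson(2) + hoof(1) = 5
Line 2: my(1) + impossible(4) + valley(2) = 7
Line 3: three(1) + wide(1) + quick(1) + rainbow(2) = 5
Total: 5 + 7 + 5 = 17

17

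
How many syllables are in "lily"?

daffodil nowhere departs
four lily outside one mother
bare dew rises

2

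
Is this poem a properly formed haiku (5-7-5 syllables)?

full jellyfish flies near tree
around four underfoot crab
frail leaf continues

No

Line 1: full(1) + jellyfish(3) + flies(1) + near(1) + tree(1) = 7 (expected 5)
Line 2: around(2) + four(1) + underfoot(3) + crab(1) = 7 ✓
Line 3: frail(1) + leaf(1) + continues(3) = 5 ✓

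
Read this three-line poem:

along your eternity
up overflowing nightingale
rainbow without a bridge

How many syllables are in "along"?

2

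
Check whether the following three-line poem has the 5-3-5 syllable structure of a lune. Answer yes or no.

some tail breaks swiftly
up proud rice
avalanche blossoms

Line 1: some(1) + tail(1) + breaks(1) + swiftly(2) = 5 ✓
Line 2: up(1) + proud(1) + rice(1) = 3 ✓
Line 3: avalanche(3) + blossoms(2) = 5 ✓

Yes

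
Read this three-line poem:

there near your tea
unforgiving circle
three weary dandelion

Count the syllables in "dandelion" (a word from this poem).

4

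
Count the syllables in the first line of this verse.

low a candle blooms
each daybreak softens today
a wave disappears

5

The first line: low(1) + a(1) + candle(2) + blooms(1) = 5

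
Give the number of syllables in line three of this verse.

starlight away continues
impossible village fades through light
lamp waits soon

Line three: lamp (1), waits (1), soon (1) → 3

3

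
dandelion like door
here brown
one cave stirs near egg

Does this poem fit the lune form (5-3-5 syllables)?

Line 1: "dandelion like door": 4+1+1 = 6 (expected 5)
Line 2: "here brown": 1+1 = 2 (expected 3)
Line 3: "one cave stirs near egg": 1+1+1+1+1 = 5 ✓

No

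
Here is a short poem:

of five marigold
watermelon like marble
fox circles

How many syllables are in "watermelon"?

4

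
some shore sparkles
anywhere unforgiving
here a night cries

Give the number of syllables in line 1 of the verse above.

Line 1: some (1), shore (1), sparkles (2) → 4

4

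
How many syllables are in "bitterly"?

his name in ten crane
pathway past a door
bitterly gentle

"bitterly" has 3 syllables.

3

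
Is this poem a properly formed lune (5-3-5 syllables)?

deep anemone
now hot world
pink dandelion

Line 1: deep(1) + anemone(4) = 5 ✓
Line 2: now(1) + hot(1) + world(1) = 3 ✓
Line 3: pink(1) + dandelion(4) = 5 ✓

Yes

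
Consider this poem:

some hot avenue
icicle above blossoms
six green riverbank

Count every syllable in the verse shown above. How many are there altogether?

Line 1: some(1) + hot(1) + avenue(3) = 5
Line 2: icicle(3) + above(2) + blossoms(2) = 7
Line 3: six(1) + green(1) + riverbank(3) = 5
Total: 5 + 7 + 5 = 17

17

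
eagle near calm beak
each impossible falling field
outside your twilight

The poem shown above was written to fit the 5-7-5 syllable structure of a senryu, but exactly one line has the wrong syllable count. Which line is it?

Line 2

Line 1: "eagle near calm beak": 2+1+1+1 = 5 ✓
Line 2: "each impossible falling field": 1+4+2+1 = 8 (expected 7)
Line 3: "outside your twilight": 2+1+2 = 5 ✓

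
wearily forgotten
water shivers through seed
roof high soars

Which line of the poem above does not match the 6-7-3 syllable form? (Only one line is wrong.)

The second line

Line 1: wearily(3) + forgotten(3) = 6 ✓
Line 2: water(2) + shivers(2) + through(1) + seed(1) = 6 (expected 7)
Line 3: roof(1) + high(1) + soars(1) = 3 ✓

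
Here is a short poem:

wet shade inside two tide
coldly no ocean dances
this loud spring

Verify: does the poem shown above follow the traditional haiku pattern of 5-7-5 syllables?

Line 1: "wet shade inside two tide": 1+1+2+1+1 = 6 (expected 5)
Line 2: "coldly no ocean dances": 2+1+2+2 = 7 ✓
Line 3: "this loud spring": 1+1+1 = 3 (expected 5)

No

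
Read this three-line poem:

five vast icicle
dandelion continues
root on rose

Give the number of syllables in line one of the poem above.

5

Line one: "five vast icicle": 1+1+3 = 5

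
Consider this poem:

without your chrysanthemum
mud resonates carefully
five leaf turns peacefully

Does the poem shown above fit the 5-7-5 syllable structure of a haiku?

No

Line 1: "without your chrysanthemum": 2+1+4 = 7 (expected 5)
Line 2: "mud resonates carefully": 1+3+3 = 7 ✓
Line 3: "five leaf turns peacefully": 1+1+1+3 = 6 (expected 5)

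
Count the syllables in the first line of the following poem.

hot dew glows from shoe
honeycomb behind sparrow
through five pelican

5

The first line: hot (1), dew (1), glows (1), from (1), shoe (1) → 5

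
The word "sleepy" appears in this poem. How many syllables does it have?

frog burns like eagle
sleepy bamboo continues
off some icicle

2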